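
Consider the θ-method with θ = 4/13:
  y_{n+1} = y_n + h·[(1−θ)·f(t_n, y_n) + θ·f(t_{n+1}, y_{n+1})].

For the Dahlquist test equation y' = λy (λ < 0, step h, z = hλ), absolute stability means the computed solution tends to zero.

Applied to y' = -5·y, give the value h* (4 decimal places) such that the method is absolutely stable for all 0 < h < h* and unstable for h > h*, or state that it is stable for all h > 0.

Set f=λy, z=hλ:
  y_{n+1} = y_n + z·[9/13·y_n + 4/13·y_{n+1}] ⇒ (1 − 4/13z)y_{n+1} = (1 + 9/13z)y_n
  so R(z) = (1 + 9/13z)/(1 − 4/13z).

Solve |R(x)|<1 on ℝ⁻.
x=-1.7: |R|=0.1162
R=−1: 1+9/13x = −1+4/13x ⇒ -5/13x=2 ⇒ x=2/(-5/13)=-5.2000
Confirm numerically:
  x=-3.694: |R|=0.72890 <1
  x=-3.579: |R|=0.70329 <1
  x=-3.251: |R|=0.62525 <1
  x=-5.690: |R|=1.06851 >1
  x=-5.523: |R|=1.04602 >1
Interval (-5.2000, 0).

(-5.2000,0); λ=-5 ⇒ h* = (26/5)/5 = 1.0400.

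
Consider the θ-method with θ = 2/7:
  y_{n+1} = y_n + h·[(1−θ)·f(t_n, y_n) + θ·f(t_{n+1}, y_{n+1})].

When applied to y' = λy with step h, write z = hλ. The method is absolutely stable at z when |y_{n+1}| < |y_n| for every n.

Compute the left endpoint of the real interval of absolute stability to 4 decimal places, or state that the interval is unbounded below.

Set f=λy, z=hλ:
  y_{n+1} = y_n + z·[5/7·y_n + 2/7·y_{n+1}] ⇒ (1 − 2/7z)y_{n+1} = (1 + 5/7z)y_n
  so R(z) = (1 + 5/7z)/(1 − 2/7z).

Find x<0 with |R(x)|<1.
x=-1.31: |R|=0.0468
R=−1: 1+5/7x = −1+2/7x ⇒ -3/7x=2 ⇒ x=2/(-3/7)=-4.6667
Confirm numerically:
  x=-3.842: |R|=0.83152 <1
  x=-3.596: |R|=0.77368 <1
  x=-2.361: |R|=0.40991 <1
  x=-1.941: |R|=0.24858 <1
  x=-5.208: |R|=1.09325 >1
  x=-4.732: |R|=1.01190 >1
Interval (-4.6667, 0).

z* = -4.6667.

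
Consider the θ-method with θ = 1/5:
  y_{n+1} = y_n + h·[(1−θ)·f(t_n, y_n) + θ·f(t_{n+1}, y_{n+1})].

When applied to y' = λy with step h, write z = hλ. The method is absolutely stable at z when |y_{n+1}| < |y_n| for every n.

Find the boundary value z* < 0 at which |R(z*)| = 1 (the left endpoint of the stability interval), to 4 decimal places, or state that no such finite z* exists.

On y'=λy, z=hλ:
  y_{n+1} = y_n + z·[4/5·y_n + 1/5·y_{n+1}] ⇒ (1 − 1/5z)y_{n+1} = (1 + 4/5z)y_n
  ⇒ R(z) = (1 + 4/5z)/(1 − 1/5z).

Solve |R(x)|<1 on ℝ⁻.
x=-0.38: |R|=0.6468
R=−1: 1+4/5x = −1+1/5x ⇒ -3/5x=2 ⇒ x=2/(-3/5)=-3.3333
Confirm numerically:
  x=-2.736: |R|=0.76836 <1
  x=-2.060: |R|=0.45892 <1
  x=-1.840: |R|=0.34503 <1
  x=-1.536: |R|=0.17503 <1
  x=-3.930: |R|=1.20045 >1
  x=-3.547: |R|=1.07500 >1
  x=-3.365: |R|=1.01136 >1
So |R|<1 on (-3.3333, 0).

z* = -3.3333.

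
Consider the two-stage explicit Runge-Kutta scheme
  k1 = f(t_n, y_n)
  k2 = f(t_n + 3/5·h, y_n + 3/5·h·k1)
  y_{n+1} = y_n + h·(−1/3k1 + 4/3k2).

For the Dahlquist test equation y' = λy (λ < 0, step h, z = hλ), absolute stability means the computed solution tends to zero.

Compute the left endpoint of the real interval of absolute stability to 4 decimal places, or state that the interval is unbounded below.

z* = -1.2500.

On y'=λy, z=hλ:
  k1=λy_n ⇒ h·k1=z·y_n;  k2=λ(1+3/5z)y_n ⇒ h·k2=z(1+3/5z)y_n
  y_{n+1}/y_n = 1 − 1/3z + 4/3z(1+3/5z) = 1 + z + 4/5z²
  Hence R(z) = 1 + z + 4/5z².

Find x<0 with |R(x)|<1.
x=-0.61: |R|=0.6877
R=1: x+4/5x²=0 ⇒ x=−5/4=-1.2500; min R=1−1/(4·4/5)=0.6875>−1
Confirm numerically:
  x=-1.215: |R|=0.96598 <1
  x=-0.889: |R|=0.74326 <1
  x=-0.775: |R|=0.70550 <1
  x=-1.697: |R|=1.60685 >1
  x=-1.528: |R|=1.33983 >1
  x=-1.409: |R|=1.17922 >1
So |R|<1 on (-1.2500, 0).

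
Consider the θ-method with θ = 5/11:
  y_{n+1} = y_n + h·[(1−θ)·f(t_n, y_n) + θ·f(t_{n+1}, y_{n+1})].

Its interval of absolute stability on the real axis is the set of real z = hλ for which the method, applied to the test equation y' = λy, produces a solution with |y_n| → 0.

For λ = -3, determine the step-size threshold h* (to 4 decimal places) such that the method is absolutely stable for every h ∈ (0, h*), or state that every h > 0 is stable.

On y'=λy, z=hλ:
  y_{n+1} = y_n + z·[6/11·y_n + 5/11·y_{n+1}] ⇒ (1 − 5/11z)y_{n+1} = (1 + 6/11z)y_n
  ⇒ R(z) = (1 + 6/11z)/(1 − 5/11z).

Boundary: |R(x)|=1, x<0.
x=-0.59: |R|=0.5348
R=−1: 1+6/11x = −1+5/11x ⇒ -1/11x=2 ⇒ x=2/(-1/11)=-22.0000
Confirm numerically:
  x=-20.247: |R|=0.98438 <1
  x=-17.381: |R|=0.95282 <1
  x=-15.986: |R|=0.93386 <1
  x=-10.380: |R|=0.81526 <1
  x=-22.169: |R|=1.00139 >1
  x=-22.163: |R|=1.00134 >1
  x=-22.147: |R|=1.00121 >1
So |R|<1 on (-22.0000, 0).

(-22.0000,0); λ=-3 ⇒ h* = (22)/3 = 7.3333.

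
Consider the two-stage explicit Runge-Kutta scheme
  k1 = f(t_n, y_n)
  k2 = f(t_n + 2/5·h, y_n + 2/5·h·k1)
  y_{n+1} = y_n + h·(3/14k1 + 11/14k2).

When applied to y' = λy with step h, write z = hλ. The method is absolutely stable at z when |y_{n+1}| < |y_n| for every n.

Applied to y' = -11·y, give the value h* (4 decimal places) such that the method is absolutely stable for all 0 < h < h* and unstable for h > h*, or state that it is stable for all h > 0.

Set f=λy, z=hλ:
  k1=λy_n ⇒ h·k1=z·y_n;  k2=λ(1+2/5z)y_n ⇒ h·k2=z(1+2/5z)y_n
  y_{n+1}/y_n = 1 + 3/14z + 11/14z(1+2/5z) = 1 + z + 11/35z²
  so R(z) = 1 + z + 11/35z².

Boundary: |R(x)|=1, x<0.
x=-1.31: |R|=0.2293
R=1: x+11/35x²=0 ⇒ x=−35/11=-3.1818; min R=1−1/(4·11/35)=0.2045>−1
Confirm numerically:
  x=-2.588: |R|=0.51701 <1
  x=-2.447: |R|=0.43488 <1
  x=-2.407: |R|=0.41386 <1
  x=-1.339: |R|=0.22449 <1
  x=-3.716: |R|=1.62386 >1
  x=-3.689: |R|=1.58803 >1
  x=-3.676: |R|=1.57094 >1
Interval (-3.1818, 0).

(-3.1818,0); λ=-11 ⇒ h* = (35/11)/11 = 0.2893.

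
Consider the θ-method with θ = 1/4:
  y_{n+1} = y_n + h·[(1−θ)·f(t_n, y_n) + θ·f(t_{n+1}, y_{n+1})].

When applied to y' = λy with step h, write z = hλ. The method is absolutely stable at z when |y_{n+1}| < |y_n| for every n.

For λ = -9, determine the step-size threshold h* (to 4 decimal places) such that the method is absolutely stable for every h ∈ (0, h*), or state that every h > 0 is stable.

(-4.0000,0); λ=-9 ⇒ h* = (4)/9 = 0.4444.

On y'=λy, z=hλ:
  y_{n+1} = y_n + z·[3/4·y_n + 1/4·y_{n+1}] ⇒ (1 − 1/4z)y_{n+1} = (1 + 3/4z)y_n
  Hence R(z) = (1 + 3/4z)/(1 − 1/4z).

Boundary: |R(x)|=1, x<0.
x=-1.73: |R|=0.2077
R=−1: 1+3/4x = −1+1/4x ⇒ -1/2x=2 ⇒ x=2/(-1/2)=-4.0000
Confirm numerically:
  x=-3.520: |R|=0.87234 <1
  x=-2.434: |R|=0.51321 <1
  x=-2.258: |R|=0.44327 <1
  x=-2.209: |R|=0.42310 <1
  x=-4.514: |R|=1.12074 >1
  x=-4.505: |R|=1.11875 >1
  x=-4.434: |R|=1.10292 >1
So |R|<1 on (-4.0000, 0).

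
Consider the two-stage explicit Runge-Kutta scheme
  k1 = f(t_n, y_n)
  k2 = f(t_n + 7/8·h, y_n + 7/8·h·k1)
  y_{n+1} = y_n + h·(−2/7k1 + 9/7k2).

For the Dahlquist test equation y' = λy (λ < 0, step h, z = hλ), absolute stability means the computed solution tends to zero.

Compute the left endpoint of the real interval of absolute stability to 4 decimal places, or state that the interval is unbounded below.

left endpoint -0.8889.

Set f=λy, z=hλ:
  k1=λy_n ⇒ h·k1=z·y_n;  k2=λ(1+7/8z)y_n ⇒ h·k2=z(1+7/8z)y_n
  y_{n+1}/y_n = 1 − 2/7z + 9/7z(1+7/8z) = 1 + z + 9/8z²
  R(z) = 1 + z + 9/8z².

Find x<0 with |R(x)|<1.
x=-0.33: |R|=0.7925
R=1: x+9/8x²=0 ⇒ x=−8/9=-0.8889; min R=1−1/(4·9/8)=0.7778>−1
Confirm numerically:
  x=-0.839: |R|=0.95291 <1
  x=-0.790: |R|=0.91211 <1
  x=-0.729: |R|=0.86887 <1
  x=-1.488: |R|=2.00291 >1
  x=-1.119: |R|=1.28968 >1
  x=-1.078: |R|=1.22934 >1
So |R|<1 on (-0.8889, 0).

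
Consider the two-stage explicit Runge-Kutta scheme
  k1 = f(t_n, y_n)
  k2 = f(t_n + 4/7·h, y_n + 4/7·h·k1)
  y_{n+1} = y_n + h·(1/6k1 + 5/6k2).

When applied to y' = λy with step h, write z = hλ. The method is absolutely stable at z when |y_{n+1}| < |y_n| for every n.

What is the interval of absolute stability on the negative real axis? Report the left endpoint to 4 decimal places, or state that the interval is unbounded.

z∈(-2.1000,0).

With y'=λy (z=hλ):
  k1=λy_n ⇒ h·k1=z·y_n;  k2=λ(1+4/7z)y_n ⇒ h·k2=z(1+4/7z)y_n
  y_{n+1}/y_n = 1 + 1/6z + 5/6z(1+4/7z) = 1 + z + 10/21z²
  ⇒ R(z) = 1 + z + 10/21z².

Find x<0 with |R(x)|<1.
x=-1.44: |R|=0.5474
R=1: x+10/21x²=0 ⇒ x=−21/10=-2.1000; min R=1−1/(4·10/21)=0.4750>−1
Confirm numerically:
  x=-1.921: |R|=0.83626 <1
  x=-1.849: |R|=0.77900 <1
  x=-1.639: |R|=0.64020 <1
  x=-1.377: |R|=0.52592 <1
  x=-2.493: |R|=1.46655 >1
  x=-2.303: |R|=1.22262 >1
So |R|<1 on (-2.1000, 0).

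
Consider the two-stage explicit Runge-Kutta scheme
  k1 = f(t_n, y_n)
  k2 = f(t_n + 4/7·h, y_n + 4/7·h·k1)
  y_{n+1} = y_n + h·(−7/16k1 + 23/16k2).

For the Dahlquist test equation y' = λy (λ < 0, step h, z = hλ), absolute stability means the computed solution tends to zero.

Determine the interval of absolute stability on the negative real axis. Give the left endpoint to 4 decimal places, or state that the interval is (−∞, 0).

z∈(-1.2174,0).

On y'=λy, z=hλ:
  k1=λy_n ⇒ h·k1=z·y_n;  k2=λ(1+4/7z)y_n ⇒ h·k2=z(1+4/7z)y_n
  y_{n+1}/y_n = 1 − 7/16z + 23/16z(1+4/7z) = 1 + z + 23/28z²
  R(z) = 1 + z + 23/28z².

Boundary: |R(x)|=1, x<0.
x=-1.29: |R|=1.0769
R=1: x+23/28x²=0 ⇒ x=−28/23=-1.2174; min R=1−1/(4·23/28)=0.6957>−1
Confirm numerically:
  x=-0.757: |R|=0.71372 <1
  x=-0.557: |R|=0.69785 <1
  x=-0.549: |R|=0.69858 <1
  x=-1.672: |R|=1.62437 >1
  x=-1.608: |R|=1.51594 >1
Stable set (-1.2174, 0).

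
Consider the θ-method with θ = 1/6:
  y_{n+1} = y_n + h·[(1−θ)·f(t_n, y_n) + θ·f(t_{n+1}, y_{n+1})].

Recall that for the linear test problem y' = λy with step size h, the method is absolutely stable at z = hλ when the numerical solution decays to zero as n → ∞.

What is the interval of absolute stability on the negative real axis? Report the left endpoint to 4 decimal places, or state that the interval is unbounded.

z∈(-3.0000,0).

With y'=λy (z=hλ):
  y_{n+1} = y_n + z·[5/6·y_n + 1/6·y_{n+1}] ⇒ (1 − 1/6z)y_{n+1} = (1 + 5/6z)y_n
  so R(z) = (1 + 5/6z)/(1 − 1/6z).

Solve |R(x)|<1 on ℝ⁻.
x=-1.39: |R|=0.1286
R=−1: 1+5/6x = −1+1/6x ⇒ -2/3x=2 ⇒ x=2/(-2/3)=-3.0000
Confirm numerically:
  x=-2.628: |R|=0.82754 <1
  x=-2.619: |R|=0.82318 <1
  x=-1.407: |R|=0.13973 <1
  x=-1.333: |R|=0.09069 <1
  x=-3.594: |R|=1.24765 >1
  x=-3.560: |R|=1.23431 >1
  x=-3.300: |R|=1.12903 >1
Interval (-3.0000, 0).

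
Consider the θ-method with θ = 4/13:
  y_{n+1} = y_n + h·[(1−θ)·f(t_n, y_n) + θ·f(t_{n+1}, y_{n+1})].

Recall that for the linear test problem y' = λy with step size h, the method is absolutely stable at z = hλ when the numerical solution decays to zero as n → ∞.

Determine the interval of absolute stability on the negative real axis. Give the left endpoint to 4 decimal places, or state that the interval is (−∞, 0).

Test eqn y'=λy, z=hλ:
  y_{n+1} = y_n + z·[9/13·y_n + 4/13·y_{n+1}] ⇒ (1 − 4/13z)y_{n+1} = (1 + 9/13z)y_n
  ⇒ R(z) = (1 + 9/13z)/(1 − 4/13z).

Need |R(x)|<1, x<0.
x=-1.42: |R|=0.0118
R=−1: 1+9/13x = −1+4/13x ⇒ -5/13x=2 ⇒ x=2/(-5/13)=-5.2000
Confirm numerically:
  x=-4.461: |R|=0.88020 <1
  x=-4.415: |R|=0.87198 <1
  x=-4.339: |R|=0.85818 <1
  x=-5.313: |R|=1.01650 >1
  x=-5.239: |R|=1.00574 >1
Interval (-5.2000, 0).

(-5.2000, 0).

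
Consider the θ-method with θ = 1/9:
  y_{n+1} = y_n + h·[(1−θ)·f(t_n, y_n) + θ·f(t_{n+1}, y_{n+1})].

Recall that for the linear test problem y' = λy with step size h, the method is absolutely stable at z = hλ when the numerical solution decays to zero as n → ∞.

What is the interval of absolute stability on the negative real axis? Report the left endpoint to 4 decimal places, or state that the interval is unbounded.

(-2.5714, 0).

With y'=λy (z=hλ):
  y_{n+1} = y_n + z·[8/9·y_n + 1/9·y_{n+1}] ⇒ (1 − 1/9z)y_{n+1} = (1 + 8/9z)y_n
  Hence R(z) = (1 + 8/9z)/(1 − 1/9z).

Solve |R(x)|<1 on ℝ⁻.
x=-0.34: |R|=0.6724
R=−1: 1+8/9x = −1+1/9x ⇒ -7/9x=2 ⇒ x=2/(-7/9)=-2.5714
Confirm numerically:
  x=-1.937: |R|=0.59395 <1
  x=-1.555: |R|=0.32591 <1
  x=-1.368: |R|=0.18750 <1
  x=-1.174: |R|=0.03853 <1
  x=-3.109: |R|=1.31076 >1
  x=-2.802: |R|=1.13676 >1
  x=-2.681: |R|=1.06566 >1
Interval (-2.5714, 0).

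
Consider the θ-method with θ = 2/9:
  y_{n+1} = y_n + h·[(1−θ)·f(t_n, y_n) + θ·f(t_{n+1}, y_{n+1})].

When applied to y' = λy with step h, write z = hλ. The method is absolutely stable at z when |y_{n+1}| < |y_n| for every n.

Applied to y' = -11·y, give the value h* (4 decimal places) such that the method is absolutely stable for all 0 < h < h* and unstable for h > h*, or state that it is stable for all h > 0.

On y'=λy, z=hλ:
  y_{n+1} = y_n + z·[7/9·y_n + 2/9·y_{n+1}] ⇒ (1 − 2/9z)y_{n+1} = (1 + 7/9z)y_n
  Hence R(z) = (1 + 7/9z)/(1 − 2/9z).

Find x<0 with |R(x)|<1.
x=-0.5: |R|=0.5500
R=−1: 1+7/9x = −1+2/9x ⇒ -5/9x=2 ⇒ x=2/(-5/9)=-3.6000
Confirm numerically:
  x=-3.469: |R|=0.95890 <1
  x=-3.055: |R|=0.81966 <1
  x=-2.484: |R|=0.60052 <1
  x=-1.981: |R|=0.37548 <1
  x=-4.116: |R|=1.14972 >1
  x=-3.848: |R|=1.07427 >1
Stable set (-3.6000, 0).

(-3.6000,0); λ=-11 ⇒ h* = (18/5)/11 = 0.3273.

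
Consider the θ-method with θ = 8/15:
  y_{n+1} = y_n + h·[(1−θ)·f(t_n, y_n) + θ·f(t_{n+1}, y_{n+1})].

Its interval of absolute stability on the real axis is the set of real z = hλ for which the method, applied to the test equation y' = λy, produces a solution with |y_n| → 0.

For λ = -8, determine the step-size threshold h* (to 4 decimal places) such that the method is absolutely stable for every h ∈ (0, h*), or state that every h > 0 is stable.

(−∞, 0) — no finite endpoint. Any h>0 works for λ=-8.

On y'=λy, z=hλ:
  y_{n+1} = y_n + z·[7/15·y_n + 8/15·y_{n+1}] ⇒ (1 − 8/15z)y_{n+1} = (1 + 7/15z)y_n
  R(z) = (1 + 7/15z)/(1 − 8/15z).

Boundary: |R(x)|=1, x<0.
x=-1.21: |R|=0.2646
x=-2: |R|=0.0323
x=-10: |R|=0.5789
x=-100: |R|=0.8405
θ=8/15≥1/2 ⇒ |1+7/15x|<|1−8/15x| ∀x<0 ⇒ unbounded interval.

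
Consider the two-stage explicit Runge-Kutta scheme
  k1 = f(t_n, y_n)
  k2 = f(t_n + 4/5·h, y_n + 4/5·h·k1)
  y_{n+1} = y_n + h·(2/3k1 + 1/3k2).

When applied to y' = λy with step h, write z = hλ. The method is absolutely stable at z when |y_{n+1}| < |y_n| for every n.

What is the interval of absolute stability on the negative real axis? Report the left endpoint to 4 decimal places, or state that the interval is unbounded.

z∈(-3.7500,0).

Test eqn y'=λy, z=hλ:
  k1=λy_n ⇒ h·k1=z·y_n;  k2=λ(1+4/5z)y_n ⇒ h·k2=z(1+4/5z)y_n
  y_{n+1}/y_n = 1 + 2/3z + 1/3z(1+4/5z) = 1 + z + 4/15z²
  Hence R(z) = 1 + z + 4/15z².

Need |R(x)|<1, x<0.
x=-1.06: |R|=0.2396
R=1: x+4/15x²=0 ⇒ x=−15/4=-3.7500; min R=1−1/(4·4/15)=0.0625>−1
Confirm numerically:
  x=-2.888: |R|=0.33615 <1
  x=-2.727: |R|=0.25607 <1
  x=-1.872: |R|=0.06250 <1
  x=-4.181: |R|=1.48054 >1
  x=-4.121: |R|=1.40770 >1
  x=-3.869: |R|=1.12278 >1
Interval (-3.7500, 0).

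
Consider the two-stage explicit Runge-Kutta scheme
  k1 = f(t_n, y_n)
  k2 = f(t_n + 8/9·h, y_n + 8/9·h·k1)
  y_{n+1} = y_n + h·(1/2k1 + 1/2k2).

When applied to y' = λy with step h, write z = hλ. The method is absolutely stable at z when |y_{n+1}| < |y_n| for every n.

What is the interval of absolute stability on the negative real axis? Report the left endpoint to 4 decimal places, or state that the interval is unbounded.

(-2.2500, 0).

On y'=λy, z=hλ:
  k1=λy_n ⇒ h·k1=z·y_n;  k2=λ(1+8/9z)y_n ⇒ h·k2=z(1+8/9z)y_n
  y_{n+1}/y_n = 1 + 1/2z + 1/2z(1+8/9z) = 1 + z + 4/9z²
  R(z) = 1 + z + 4/9z².

Find x<0 with |R(x)|<1.
x=-1.14: |R|=0.4376
R=1: x+4/9x²=0 ⇒ x=−9/4=-2.2500; min R=1−1/(4·4/9)=0.4375>−1
Confirm numerically:
  x=-2.085: |R|=0.84710 <1
  x=-1.845: |R|=0.66790 <1
  x=-1.539: |R|=0.51368 <1
  x=-2.830: |R|=1.72951 >1
  x=-2.559: |R|=1.35144 >1
  x=-2.293: |R|=1.04382 >1
Stable set (-2.2500, 0).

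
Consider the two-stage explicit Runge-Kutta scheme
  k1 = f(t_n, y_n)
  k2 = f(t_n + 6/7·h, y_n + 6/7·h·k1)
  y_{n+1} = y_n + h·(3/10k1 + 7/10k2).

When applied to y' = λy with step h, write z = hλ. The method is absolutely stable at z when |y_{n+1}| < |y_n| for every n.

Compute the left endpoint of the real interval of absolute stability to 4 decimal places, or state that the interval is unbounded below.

With y'=λy (z=hλ):
  k1=λy_n ⇒ h·k1=z·y_n;  k2=λ(1+6/7z)y_n ⇒ h·k2=z(1+6/7z)y_n
  y_{n+1}/y_n = 1 + 3/10z + 7/10z(1+6/7z) = 1 + z + 3/5z²
  R(z) = 1 + z + 3/5z².

Solve |R(x)|<1 on ℝ⁻.
x=-1.66: |R|=0.9934
R=1: x+3/5x²=0 ⇒ x=−5/3=-1.6667; min R=1−1/(4·3/5)=0.5833>−1
Confirm numerically:
  x=-1.104: |R|=0.62729 <1
  x=-0.978: |R|=0.59589 <1
  x=-0.916: |R|=0.58743 <1
  x=-2.260: |R|=1.80456 >1
  x=-1.954: |R|=1.33687 >1
Stable set (-1.6667, 0).

left endpoint -1.6667.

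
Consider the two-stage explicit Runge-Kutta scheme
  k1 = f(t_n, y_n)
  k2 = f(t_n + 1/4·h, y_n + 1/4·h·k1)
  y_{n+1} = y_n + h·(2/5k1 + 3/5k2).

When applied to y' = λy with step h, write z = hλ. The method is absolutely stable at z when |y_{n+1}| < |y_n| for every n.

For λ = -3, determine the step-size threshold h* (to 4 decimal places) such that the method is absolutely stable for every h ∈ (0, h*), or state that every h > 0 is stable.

(-6.6667,0); λ=-3 ⇒ h* = (20/3)/3 = 2.2222.

On y'=λy, z=hλ:
  k1=λy_n ⇒ h·k1=z·y_n;  k2=λ(1+1/4z)y_n ⇒ h·k2=z(1+1/4z)y_n
  y_{n+1}/y_n = 1 + 2/5z + 3/5z(1+1/4z) = 1 + z + 3/20z²
  Hence R(z) = 1 + z + 3/20z².

Need |R(x)|<1, x<0.
x=-0.79: |R|=0.3036
R=1: x+3/20x²=0 ⇒ x=−20/3=-6.6667; min R=1−1/(4·3/20)=-0.6667>−1
Confirm numerically:
  x=-6.282: |R|=0.63753 <1
  x=-5.641: |R|=0.13213 <1
  x=-4.901: |R|=0.29803 <1
  x=-3.374: |R|=0.66642 <1
  x=-6.948: |R|=1.29321 >1
  x=-6.797: |R|=1.13288 >1
Interval (-6.6667, 0).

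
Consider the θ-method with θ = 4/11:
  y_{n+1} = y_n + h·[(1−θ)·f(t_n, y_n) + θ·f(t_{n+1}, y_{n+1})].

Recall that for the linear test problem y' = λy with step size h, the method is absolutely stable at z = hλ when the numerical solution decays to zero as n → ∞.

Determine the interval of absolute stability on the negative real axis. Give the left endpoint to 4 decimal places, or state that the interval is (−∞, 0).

On y'=λy, z=hλ:
  y_{n+1} = y_n + z·[7/11·y_n + 4/11·y_{n+1}] ⇒ (1 − 4/11z)y_{n+1} = (1 + 7/11z)y_n
  ⇒ R(z) = (1 + 7/11z)/(1 − 4/11z).

Find x<0 with |R(x)|<1.
x=-0.52: |R|=0.5627
R=−1: 1+7/11x = −1+4/11x ⇒ -3/11x=2 ⇒ x=2/(-3/11)=-7.3333
Confirm numerically:
  x=-5.027: |R|=0.77758 <1
  x=-4.334: |R|=0.68245 <1
  x=-3.761: |R|=0.58850 <1
  x=-3.020: |R|=0.43934 <1
  x=-7.884: |R|=1.03884 >1
  x=-7.647: |R|=1.02263 >1
Stable set (-7.3333, 0).

z∈(-7.3333,0).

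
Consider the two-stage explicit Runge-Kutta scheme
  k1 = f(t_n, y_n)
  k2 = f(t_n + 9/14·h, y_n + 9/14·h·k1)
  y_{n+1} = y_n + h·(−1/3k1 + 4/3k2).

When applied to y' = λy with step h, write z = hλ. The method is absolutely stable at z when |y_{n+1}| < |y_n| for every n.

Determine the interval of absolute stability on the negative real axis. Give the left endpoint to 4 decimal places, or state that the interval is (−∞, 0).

Set f=λy, z=hλ:
  k1=λy_n ⇒ h·k1=z·y_n;  k2=λ(1+9/14z)y_n ⇒ h·k2=z(1+9/14z)y_n
  y_{n+1}/y_n = 1 − 1/3z + 4/3z(1+9/14z) = 1 + z + 6/7z²
  so R(z) = 1 + z + 6/7z².

Solve |R(x)|<1 on ℝ⁻.
x=-1.76: |R|=1.8951
R=1: x+6/7x²=0 ⇒ x=−7/6=-1.1667; min R=1−1/(4·6/7)=0.7083>−1
Confirm numerically:
  x=-0.859: |R|=0.77347 <1
  x=-0.791: |R|=0.74530 <1
  x=-0.776: |R|=0.74015 <1
  x=-0.602: |R|=0.70863 <1
  x=-1.766: |R|=1.90722 >1
  x=-1.247: |R|=1.08586 >1
  x=-1.203: |R|=1.03746 >1
Stable set (-1.1667, 0).

z∈(-1.1667,0).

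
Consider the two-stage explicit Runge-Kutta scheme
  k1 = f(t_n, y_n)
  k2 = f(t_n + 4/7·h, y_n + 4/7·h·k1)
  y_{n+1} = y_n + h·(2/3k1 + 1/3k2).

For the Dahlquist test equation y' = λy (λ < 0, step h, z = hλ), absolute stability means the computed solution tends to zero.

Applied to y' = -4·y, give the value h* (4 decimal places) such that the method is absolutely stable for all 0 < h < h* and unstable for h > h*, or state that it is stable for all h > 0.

(-5.2500,0); λ=-4 ⇒ h* = (21/4)/4 = 1.3125.

With y'=λy (z=hλ):
  k1=λy_n ⇒ h·k1=z·y_n;  k2=λ(1+4/7z)y_n ⇒ h·k2=z(1+4/7z)y_n
  y_{n+1}/y_n = 1 + 2/3z + 1/3z(1+4/7z) = 1 + z + 4/21z²
  so R(z) = 1 + z + 4/21z².

Find x<0 with |R(x)|<1.
x=-0.65: |R|=0.4305
R=1: x+4/21x²=0 ⇒ x=−21/4=-5.2500; min R=1−1/(4·4/21)=-0.3125>−1
Confirm numerically:
  x=-4.218: |R|=0.17086 <1
  x=-3.334: |R|=0.21675 <1
  x=-2.827: |R|=0.30473 <1
  x=-5.771: |R|=1.57270 >1
  x=-5.397: |R|=1.15112 >1
Interval (-5.2500, 0).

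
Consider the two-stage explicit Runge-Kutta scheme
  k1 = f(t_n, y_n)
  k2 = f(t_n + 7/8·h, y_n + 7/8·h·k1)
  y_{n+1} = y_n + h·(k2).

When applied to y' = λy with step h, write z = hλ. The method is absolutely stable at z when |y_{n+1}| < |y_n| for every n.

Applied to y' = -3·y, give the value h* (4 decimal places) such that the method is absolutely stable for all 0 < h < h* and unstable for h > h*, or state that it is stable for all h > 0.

(-1.1429,0); λ=-3 ⇒ h* = (8/7)/3 = 0.3810.

Set f=λy, z=hλ:
  k1=λy_n ⇒ h·k1=z·y_n;  k2=λ(1+7/8z)y_n ⇒ h·k2=z(1+7/8z)y_n
  y_{n+1}/y_n = 1 + z(1+7/8z) = 1 + z + 7/8z²
  R(z) = 1 + z + 7/8z².

Find x<0 with |R(x)|<1.
x=-1.61: |R|=1.6581
R=1: x+7/8x²=0 ⇒ x=−8/7=-1.1429; min R=1−1/(4·7/8)=0.7143>−1
Confirm numerically:
  x=-0.957: |R|=0.84437 <1
  x=-0.675: |R|=0.72367 <1
  x=-0.622: |R|=0.71652 <1
  x=-0.617: |R|=0.71610 <1
  x=-1.724: |R|=1.87665 >1
  x=-1.380: |R|=1.28635 >1
Interval (-1.1429, 0).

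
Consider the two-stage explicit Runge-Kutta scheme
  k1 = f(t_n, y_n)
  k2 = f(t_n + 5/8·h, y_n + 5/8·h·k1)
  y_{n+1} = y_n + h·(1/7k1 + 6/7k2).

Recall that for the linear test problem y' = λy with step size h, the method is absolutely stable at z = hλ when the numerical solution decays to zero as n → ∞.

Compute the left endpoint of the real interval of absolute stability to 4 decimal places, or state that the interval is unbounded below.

z* = -1.8667.

With y'=λy (z=hλ):
  k1=λy_n ⇒ h·k1=z·y_n;  k2=λ(1+5/8z)y_n ⇒ h·k2=z(1+5/8z)y_n
  y_{n+1}/y_n = 1 + 1/7z + 6/7z(1+5/8z) = 1 + z + 15/28z²
  so R(z) = 1 + z + 15/28z².

Need |R(x)|<1, x<0.
x=-0.49: |R|=0.6386
R=1: x+15/28x²=0 ⇒ x=−28/15=-1.8667; min R=1−1/(4·15/28)=0.5333>−1
Confirm numerically:
  x=-1.717: |R|=0.86233 <1
  x=-1.579: |R|=0.75666 <1
  x=-1.456: |R|=0.67968 <1
  x=-0.962: |R|=0.53377 <1
  x=-2.381: |R|=1.65605 >1
  x=-2.368: |R|=1.63598 >1
  x=-2.193: |R|=1.38338 >1
Stable set (-1.8667, 0).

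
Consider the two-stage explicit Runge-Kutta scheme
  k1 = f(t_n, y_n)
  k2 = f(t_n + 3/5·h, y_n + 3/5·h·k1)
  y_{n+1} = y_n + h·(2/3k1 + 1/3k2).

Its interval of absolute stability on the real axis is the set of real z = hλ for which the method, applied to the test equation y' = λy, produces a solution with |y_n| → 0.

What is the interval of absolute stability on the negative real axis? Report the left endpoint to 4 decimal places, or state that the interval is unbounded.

(-5.0000, 0).

On y'=λy, z=hλ:
  k1=λy_n ⇒ h·k1=z·y_n;  k2=λ(1+3/5z)y_n ⇒ h·k2=z(1+3/5z)y_n
  y_{n+1}/y_n = 1 + 2/3z + 1/3z(1+3/5z) = 1 + z + 1/5z²
  so R(z) = 1 + z + 1/5z².

Solve |R(x)|<1 on ℝ⁻.
x=-0.89: |R|=0.2684
R=1: x+1/5x²=0 ⇒ x=−5=-5.0000; min R=1−1/(4·1/5)=-0.2500>−1
Confirm numerically:
  x=-4.883: |R|=0.88574 <1
  x=-4.435: |R|=0.49885 <1
  x=-3.594: |R|=0.01063 <1
  x=-5.335: |R|=1.35744 >1
  x=-5.240: |R|=1.25152 >1
Stable set (-5.0000, 0).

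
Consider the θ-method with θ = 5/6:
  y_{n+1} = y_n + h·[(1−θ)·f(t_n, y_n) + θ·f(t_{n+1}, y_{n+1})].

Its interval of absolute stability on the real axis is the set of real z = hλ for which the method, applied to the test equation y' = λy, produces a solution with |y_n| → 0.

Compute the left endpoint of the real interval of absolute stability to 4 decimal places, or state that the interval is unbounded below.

Test eqn y'=λy, z=hλ:
  y_{n+1} = y_n + z·[1/6·y_n + 5/6·y_{n+1}] ⇒ (1 − 5/6z)y_{n+1} = (1 + 1/6z)y_n
  so R(z) = (1 + 1/6z)/(1 − 5/6z).

Need |R(x)|<1, x<0.
x=-1.21: |R|=0.3975
x=-2: |R|=0.2500
x=-10: |R|=0.0714
x=-100: |R|=0.1858
θ=5/6≥1/2 ⇒ |1+1/6x|<|1−5/6x| ∀x<0 ⇒ stable on all of ℝ⁻.

unbounded; (−∞, 0).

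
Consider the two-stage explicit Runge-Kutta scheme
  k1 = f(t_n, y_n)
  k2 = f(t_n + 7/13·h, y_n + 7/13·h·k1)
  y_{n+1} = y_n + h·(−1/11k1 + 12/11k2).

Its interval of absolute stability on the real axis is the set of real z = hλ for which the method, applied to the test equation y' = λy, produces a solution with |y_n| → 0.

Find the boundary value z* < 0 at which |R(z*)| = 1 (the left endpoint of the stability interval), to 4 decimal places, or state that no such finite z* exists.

z* = -1.7024.

With y'=λy (z=hλ):
  k1=λy_n ⇒ h·k1=z·y_n;  k2=λ(1+7/13z)y_n ⇒ h·k2=z(1+7/13z)y_n
  y_{n+1}/y_n = 1 − 1/11z + 12/11z(1+7/13z) = 1 + z + 84/143z²
  R(z) = 1 + z + 84/143z².

Find x<0 with |R(x)|<1.
x=-0.85: |R|=0.5744
R=1: x+84/143x²=0 ⇒ x=−143/84=-1.7024; min R=1−1/(4·84/143)=0.5744>−1
Confirm numerically:
  x=-1.496: |R|=0.81864 <1
  x=-1.248: |R|=0.66690 <1
  x=-0.999: |R|=0.58724 <1
  x=-2.070: |R|=1.44700 >1
  x=-2.036: |R|=1.39900 >1
  x=-2.034: |R|=1.39622 >1
Stable set (-1.7024, 0).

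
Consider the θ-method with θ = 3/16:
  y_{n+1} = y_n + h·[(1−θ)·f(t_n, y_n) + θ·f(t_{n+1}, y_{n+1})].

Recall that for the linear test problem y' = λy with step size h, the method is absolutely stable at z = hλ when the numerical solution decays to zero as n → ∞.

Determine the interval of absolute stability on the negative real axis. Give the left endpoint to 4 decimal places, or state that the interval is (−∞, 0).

With y'=λy (z=hλ):
  y_{n+1} = y_n + z·[13/16·y_n + 3/16·y_{n+1}] ⇒ (1 − 3/16z)y_{n+1} = (1 + 13/16z)y_n
  R(z) = (1 + 13/16z)/(1 − 3/16z).

Find x<0 with |R(x)|<1.
x=-1.67: |R|=0.2718
R=−1: 1+13/16x = −1+3/16x ⇒ -5/8x=2 ⇒ x=2/(-5/8)=-3.2000
Confirm numerically:
  x=-2.650: |R|=0.77035 <1
  x=-1.856: |R|=0.37685 <1
  x=-1.626: |R|=0.24610 <1
  x=-1.371: |R|=0.09064 <1
  x=-3.413: |R|=1.08118 >1
  x=-3.383: |R|=1.06998 >1
So |R|<1 on (-3.2000, 0).

z∈(-3.2000,0).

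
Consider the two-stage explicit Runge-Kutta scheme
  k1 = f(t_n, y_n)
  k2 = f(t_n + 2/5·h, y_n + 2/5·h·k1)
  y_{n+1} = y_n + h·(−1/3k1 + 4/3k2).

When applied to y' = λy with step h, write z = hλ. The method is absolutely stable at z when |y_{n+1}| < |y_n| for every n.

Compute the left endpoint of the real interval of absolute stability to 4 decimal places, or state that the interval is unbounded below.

left endpoint -1.8750.

Test eqn y'=λy, z=hλ:
  k1=λy_n ⇒ h·k1=z·y_n;  k2=λ(1+2/5z)y_n ⇒ h·k2=z(1+2/5z)y_n
  y_{n+1}/y_n = 1 − 1/3z + 4/3z(1+2/5z) = 1 + z + 8/15z²
  Hence R(z) = 1 + z + 8/15z².

Find x<0 with |R(x)|<1.
x=-0.44: |R|=0.6633
R=1: x+8/15x²=0 ⇒ x=−15/8=-1.8750; min R=1−1/(4·8/15)=0.5312>−1
Confirm numerically:
  x=-1.249: |R|=0.58300 <1
  x=-1.078: |R|=0.54178 <1
  x=-0.982: |R|=0.53231 <1
  x=-0.911: |R|=0.53162 <1
  x=-2.325: |R|=1.55800 >1
  x=-2.235: |R|=1.42912 >1
  x=-2.031: |R|=1.16898 >1
Interval (-1.8750, 0).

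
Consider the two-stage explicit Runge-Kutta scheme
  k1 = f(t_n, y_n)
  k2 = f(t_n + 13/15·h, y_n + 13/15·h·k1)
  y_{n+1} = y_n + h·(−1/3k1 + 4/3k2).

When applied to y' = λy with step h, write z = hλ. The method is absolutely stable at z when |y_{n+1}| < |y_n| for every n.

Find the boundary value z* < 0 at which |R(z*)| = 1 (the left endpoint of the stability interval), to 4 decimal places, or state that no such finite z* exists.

left endpoint -0.8654.

With y'=λy (z=hλ):
  k1=λy_n ⇒ h·k1=z·y_n;  k2=λ(1+13/15z)y_n ⇒ h·k2=z(1+13/15z)y_n
  y_{n+1}/y_n = 1 − 1/3z + 4/3z(1+13/15z) = 1 + z + 52/45z²
  ⇒ R(z) = 1 + z + 52/45z².

Need |R(x)|<1, x<0.
x=-1.61: |R|=2.3853
R=1: x+52/45x²=0 ⇒ x=−45/52=-0.8654; min R=1−1/(4·52/45)=0.7837>−1
Confirm numerically:
  x=-0.723: |R|=0.88104 <1
  x=-0.634: |R|=0.83048 <1
  x=-0.356: |R|=0.79045 <1
  x=-1.313: |R|=1.67914 >1
  x=-1.202: |R|=1.46755 >1
  x=-1.015: |R|=1.17548 >1
So |R|<1 on (-0.8654, 0).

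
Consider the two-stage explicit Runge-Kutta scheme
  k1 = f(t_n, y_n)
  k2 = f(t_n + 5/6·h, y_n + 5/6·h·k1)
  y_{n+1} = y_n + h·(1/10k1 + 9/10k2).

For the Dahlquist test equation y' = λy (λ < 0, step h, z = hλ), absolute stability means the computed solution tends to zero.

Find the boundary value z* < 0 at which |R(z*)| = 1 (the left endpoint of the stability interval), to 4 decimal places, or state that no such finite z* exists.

left endpoint -1.3333.

On y'=λy, z=hλ:
  k1=λy_n ⇒ h·k1=z·y_n;  k2=λ(1+5/6z)y_n ⇒ h·k2=z(1+5/6z)y_n
  y_{n+1}/y_n = 1 + 1/10z + 9/10z(1+5/6z) = 1 + z + 3/4z²
  R(z) = 1 + z + 3/4z².

Need |R(x)|<1, x<0.
x=-1.57: |R|=1.2787
R=1: x+3/4x²=0 ⇒ x=−4/3=-1.3333; min R=1−1/(4·3/4)=0.6667>−1
Confirm numerically:
  x=-1.184: |R|=0.86739 <1
  x=-1.069: |R|=0.78807 <1
  x=-0.891: |R|=0.70441 <1
  x=-0.839: |R|=0.68894 <1
  x=-1.505: |R|=1.19377 >1
  x=-1.398: |R|=1.06780 >1
Stable set (-1.3333, 0).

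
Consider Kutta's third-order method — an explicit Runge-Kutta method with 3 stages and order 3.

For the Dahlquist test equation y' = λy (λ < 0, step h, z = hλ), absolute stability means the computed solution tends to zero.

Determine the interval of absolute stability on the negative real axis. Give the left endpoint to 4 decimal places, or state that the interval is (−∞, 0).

With y'=λy (z=hλ):
  order 3, 3-stage ⇒ R(z)=1+z+z^2/2+z^3/6
  (e.g. R(-0.81)=0.42948, |R|=0.42948)

Need |R(x)|<1, x<0.
x=-0.81: |R|=0.4295
|R(-2.54)|=1.0454 |R(-1.84)|=0.1855 |R(-1.14)|=0.2629
Bisect:
  x_lo=-3.3201 |R|=2.9082  x_hi=-0.1550 |R|=0.8564
  mid=-1.73755 |R|=0.10231 →hi
  mid=-2.52883 |R|=1.02665 →lo
  mid=-2.13319 |R|=0.47579 →hi
  mid=-2.33101 |R|=0.72518 →hi
  mid=-2.42992 |R|=0.86892 →hi
  mid=-2.47938 |R|=0.94597 →hi
  mid=-2.50411 |R|=0.98585 →hi
  mid=-2.51647 |R|=1.00613 →lo
  ...
  [-2.51280,-2.51261] ⇒ x*=-2.5127
Interval (-2.5127, 0).

z∈(-2.5127,0).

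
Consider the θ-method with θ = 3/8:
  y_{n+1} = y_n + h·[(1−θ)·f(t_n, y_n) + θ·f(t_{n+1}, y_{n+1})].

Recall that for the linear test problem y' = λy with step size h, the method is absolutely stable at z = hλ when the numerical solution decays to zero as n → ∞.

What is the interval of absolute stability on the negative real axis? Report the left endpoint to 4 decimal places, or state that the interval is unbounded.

z∈(-8.0000,0).

Set f=λy, z=hλ:
  y_{n+1} = y_n + z·[5/8·y_n + 3/8·y_{n+1}] ⇒ (1 − 3/8z)y_{n+1} = (1 + 5/8z)y_n
  R(z) = (1 + 5/8z)/(1 − 3/8z).

Find x<0 with |R(x)|<1.
x=-0.89: |R|=0.3327
R=−1: 1+5/8x = −1+3/8x ⇒ -1/4x=2 ⇒ x=2/(-1/4)=-8.0000
Confirm numerically:
  x=-7.948: |R|=0.99673 <1
  x=-5.752: |R|=0.82198 <1
  x=-4.177: |R|=0.62759 <1
  x=-8.419: |R|=1.02520 >1
  x=-8.210: |R|=1.01287 >1
  x=-8.159: |R|=1.00979 >1
So |R|<1 on (-8.0000, 0).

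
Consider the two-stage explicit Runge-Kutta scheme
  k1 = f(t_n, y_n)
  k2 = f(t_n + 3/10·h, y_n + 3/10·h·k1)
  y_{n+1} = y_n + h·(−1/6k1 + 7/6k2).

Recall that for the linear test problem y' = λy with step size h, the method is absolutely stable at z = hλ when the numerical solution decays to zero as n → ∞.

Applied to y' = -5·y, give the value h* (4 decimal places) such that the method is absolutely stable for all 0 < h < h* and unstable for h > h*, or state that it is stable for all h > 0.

Test eqn y'=λy, z=hλ:
  k1=λy_n ⇒ h·k1=z·y_n;  k2=λ(1+3/10z)y_n ⇒ h·k2=z(1+3/10z)y_n
  y_{n+1}/y_n = 1 − 1/6z + 7/6z(1+3/10z) = 1 + z + 7/20z²
  R(z) = 1 + z + 7/20z².

Find x<0 with |R(x)|<1.
x=-1.6: |R|=0.2960
R=1: x+7/20x²=0 ⇒ x=−20/7=-2.8571; min R=1−1/(4·7/20)=0.2857>−1
Confirm numerically:
  x=-2.658: |R|=0.81474 <1
  x=-2.587: |R|=0.75540 <1
  x=-2.041: |R|=0.41699 <1
  x=-1.788: |R|=0.33093 <1
  x=-3.230: |R|=1.42151 >1
  x=-3.225: |R|=1.41522 >1
So |R|<1 on (-2.8571, 0).

(-2.8571,0); λ=-5 ⇒ h* = (20/7)/5 = 0.5714.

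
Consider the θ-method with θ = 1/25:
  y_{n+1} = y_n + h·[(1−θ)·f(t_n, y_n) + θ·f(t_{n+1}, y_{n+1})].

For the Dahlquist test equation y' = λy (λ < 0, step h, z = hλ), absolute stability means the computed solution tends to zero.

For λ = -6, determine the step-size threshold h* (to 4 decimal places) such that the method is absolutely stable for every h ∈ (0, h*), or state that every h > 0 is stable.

(-2.1739,0); λ=-6 ⇒ h* = (50/23)/6 = 0.3623.

With y'=λy (z=hλ):
  y_{n+1} = y_n + z·[24/25·y_n + 1/25·y_{n+1}] ⇒ (1 − 1/25z)y_{n+1} = (1 + 24/25z)y_n
  R(z) = (1 + 24/25z)/(1 − 1/25z).

Solve |R(x)|<1 on ℝ⁻.
x=-1.43: |R|=0.3526
R=−1: 1+24/25x = −1+1/25x ⇒ -23/25x=2 ⇒ x=2/(-23/25)=-2.1739
Confirm numerically:
  x=-1.763: |R|=0.64686 <1
  x=-1.690: |R|=0.58299 <1
  x=-1.245: |R|=0.18594 <1
  x=-2.763: |R|=1.48802 >1
  x=-2.728: |R|=1.45961 >1
  x=-2.589: |R|=1.34604 >1
So |R|<1 on (-2.1739, 0).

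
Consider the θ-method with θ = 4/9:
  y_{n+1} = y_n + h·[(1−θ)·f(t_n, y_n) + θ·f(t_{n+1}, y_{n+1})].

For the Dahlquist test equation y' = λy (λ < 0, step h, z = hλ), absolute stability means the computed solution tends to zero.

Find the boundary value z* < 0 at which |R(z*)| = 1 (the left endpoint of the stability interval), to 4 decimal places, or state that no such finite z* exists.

left endpoint -18.0000.

With y'=λy (z=hλ):
  y_{n+1} = y_n + z·[5/9·y_n + 4/9·y_{n+1}] ⇒ (1 − 4/9z)y_{n+1} = (1 + 5/9z)y_n
  ⇒ R(z) = (1 + 5/9z)/(1 − 4/9z).

Boundary: |R(x)|=1, x<0.
x=-0.88: |R|=0.3674
R=−1: 1+5/9x = −1+4/9x ⇒ -1/9x=2 ⇒ x=2/(-1/9)=-18.0000
Confirm numerically:
  x=-14.299: |R|=0.94409 <1
  x=-7.958: |R|=0.75407 <1
  x=-7.380: |R|=0.72430 <1
  x=-18.584: |R|=1.00701 >1
  x=-18.395: |R|=1.00478 >1
Stable set (-18.0000, 0).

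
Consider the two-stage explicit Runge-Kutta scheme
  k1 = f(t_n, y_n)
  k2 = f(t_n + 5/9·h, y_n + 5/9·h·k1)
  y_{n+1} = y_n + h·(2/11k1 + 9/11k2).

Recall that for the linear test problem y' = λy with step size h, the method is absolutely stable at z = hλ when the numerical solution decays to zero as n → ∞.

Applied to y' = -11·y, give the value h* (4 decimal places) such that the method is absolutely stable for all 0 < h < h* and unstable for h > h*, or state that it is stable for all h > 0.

Test eqn y'=λy, z=hλ:
  k1=λy_n ⇒ h·k1=z·y_n;  k2=λ(1+5/9z)y_n ⇒ h·k2=z(1+5/9z)y_n
  y_{n+1}/y_n = 1 + 2/11z + 9/11z(1+5/9z) = 1 + z + 5/11z²
  so R(z) = 1 + z + 5/11z².

Need |R(x)|<1, x<0.
x=-0.39: |R|=0.6791
R=1: x+5/11x²=0 ⇒ x=−11/5=-2.2000; min R=1−1/(4·5/11)=0.4500>−1
Confirm numerically:
  x=-2.165: |R|=0.96556 <1
  x=-2.110: |R|=0.91368 <1
  x=-1.303: |R|=0.46873 <1
  x=-2.725: |R|=1.65028 >1
  x=-2.456: |R|=1.28579 >1
  x=-2.306: |R|=1.11111 >1
Interval (-2.2000, 0).

(-2.2000,0); λ=-11 ⇒ h* = (11/5)/11 = 0.2000.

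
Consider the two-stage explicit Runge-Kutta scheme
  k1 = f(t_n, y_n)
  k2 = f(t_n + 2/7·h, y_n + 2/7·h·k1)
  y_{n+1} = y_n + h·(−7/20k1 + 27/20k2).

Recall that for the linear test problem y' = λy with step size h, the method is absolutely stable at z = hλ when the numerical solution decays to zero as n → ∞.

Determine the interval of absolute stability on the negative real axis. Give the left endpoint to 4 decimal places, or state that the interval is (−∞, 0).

(-2.5926, 0).

With y'=λy (z=hλ):
  k1=λy_n ⇒ h·k1=z·y_n;  k2=λ(1+2/7z)y_n ⇒ h·k2=z(1+2/7z)y_n
  y_{n+1}/y_n = 1 − 7/20z + 27/20z(1+2/7z) = 1 + z + 27/70z²
  ⇒ R(z) = 1 + z + 27/70z².

Solve |R(x)|<1 on ℝ⁻.
x=-1.55: |R|=0.3767
R=1: x+27/70x²=0 ⇒ x=−70/27=-2.5926; min R=1−1/(4·27/70)=0.3519>−1
Confirm numerically:
  x=-2.254: |R|=0.70563 <1
  x=-1.635: |R|=0.39610 <1
  x=-1.525: |R|=0.37203 <1
  x=-2.916: |R|=1.36375 >1
  x=-2.770: |R|=1.18955 >1
  x=-2.674: |R|=1.08396 >1
Stable set (-2.5926, 0).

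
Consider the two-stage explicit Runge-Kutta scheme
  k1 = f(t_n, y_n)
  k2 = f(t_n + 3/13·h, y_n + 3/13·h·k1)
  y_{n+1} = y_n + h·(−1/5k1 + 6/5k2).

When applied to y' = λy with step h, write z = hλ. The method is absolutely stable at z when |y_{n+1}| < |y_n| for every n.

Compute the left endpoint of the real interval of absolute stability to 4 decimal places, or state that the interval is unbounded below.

left endpoint -3.6111.

With y'=λy (z=hλ):
  k1=λy_n ⇒ h·k1=z·y_n;  k2=λ(1+3/13z)y_n ⇒ h·k2=z(1+3/13z)y_n
  y_{n+1}/y_n = 1 − 1/5z + 6/5z(1+3/13z) = 1 + z + 18/65z²
  so R(z) = 1 + z + 18/65z².

Need |R(x)|<1, x<0.
x=-0.34: |R|=0.6920
R=1: x+18/65x²=0 ⇒ x=−65/18=-3.6111; min R=1−1/(4·18/65)=0.0972>−1
Confirm numerically:
  x=-3.127: |R|=0.58079 <1
  x=-2.572: |R|=0.25990 <1
  x=-2.499: |R|=0.23038 <1
  x=-2.010: |R|=0.10880 <1
  x=-3.989: |R|=1.41743 >1
  x=-3.984: |R|=1.41139 >1
  x=-3.667: |R|=1.05675 >1
Interval (-3.6111, 0).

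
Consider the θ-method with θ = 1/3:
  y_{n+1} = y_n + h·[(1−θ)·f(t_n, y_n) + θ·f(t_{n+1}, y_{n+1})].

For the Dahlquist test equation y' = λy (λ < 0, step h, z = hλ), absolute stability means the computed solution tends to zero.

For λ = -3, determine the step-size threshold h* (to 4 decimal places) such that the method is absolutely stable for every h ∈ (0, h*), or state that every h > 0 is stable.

(-6.0000,0); λ=-3 ⇒ h* = (6)/3 = 2.0000.

Test eqn y'=λy, z=hλ:
  y_{n+1} = y_n + z·[2/3·y_n + 1/3·y_{n+1}] ⇒ (1 − 1/3z)y_{n+1} = (1 + 2/3z)y_n
  R(z) = (1 + 2/3z)/(1 − 1/3z).

Find x<0 with |R(x)|<1.
x=-1.29: |R|=0.0979
R=−1: 1+2/3x = −1+1/3x ⇒ -1/3x=2 ⇒ x=2/(-1/3)=-6.0000
Confirm numerically:
  x=-5.591: |R|=0.95239 <1
  x=-4.857: |R|=0.85452 <1
  x=-3.886: |R|=0.69300 <1
  x=-3.751: |R|=0.66686 <1
  x=-6.317: |R|=1.03402 >1
  x=-6.300: |R|=1.03226 >1
Stable set (-6.0000, 0).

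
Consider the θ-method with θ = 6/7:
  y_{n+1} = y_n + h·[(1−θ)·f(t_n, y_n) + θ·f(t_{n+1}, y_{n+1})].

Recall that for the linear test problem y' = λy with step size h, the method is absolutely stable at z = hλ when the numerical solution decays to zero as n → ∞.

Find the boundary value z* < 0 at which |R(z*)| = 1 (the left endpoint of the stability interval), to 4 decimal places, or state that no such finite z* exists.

unbounded; (−∞, 0).

With y'=λy (z=hλ):
  y_{n+1} = y_n + z·[1/7·y_n + 6/7·y_{n+1}] ⇒ (1 − 6/7z)y_{n+1} = (1 + 1/7z)y_n
  ⇒ R(z) = (1 + 1/7z)/(1 − 6/7z).

Boundary: |R(x)|=1, x<0.
x=-0.61: |R|=0.5994
x=-2: |R|=0.2632
x=-10: |R|=0.0448
x=-100: |R|=0.1532
θ=6/7≥1/2 ⇒ |1+1/7x|<|1−6/7x| ∀x<0 ⇒ stable on all of ℝ⁻.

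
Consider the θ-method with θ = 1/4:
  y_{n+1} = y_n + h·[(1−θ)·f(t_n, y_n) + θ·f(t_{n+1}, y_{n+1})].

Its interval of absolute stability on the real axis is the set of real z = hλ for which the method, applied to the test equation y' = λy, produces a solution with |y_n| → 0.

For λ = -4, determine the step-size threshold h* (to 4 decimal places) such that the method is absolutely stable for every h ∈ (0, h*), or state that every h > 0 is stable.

(-4.0000,0); λ=-4 ⇒ h* = (4)/4 = 1.0000.

Test eqn y'=λy, z=hλ:
  y_{n+1} = y_n + z·[3/4·y_n + 1/4·y_{n+1}] ⇒ (1 − 1/4z)y_{n+1} = (1 + 3/4z)y_n
  ⇒ R(z) = (1 + 3/4z)/(1 − 1/4z).

Need |R(x)|<1, x<0.
x=-0.53: |R|=0.5320
R=−1: 1+3/4x = −1+1/4x ⇒ -1/2x=2 ⇒ x=2/(-1/2)=-4.0000
Confirm numerically:
  x=-3.469: |R|=0.85781 <1
  x=-2.485: |R|=0.53277 <1
  x=-1.651: |R|=0.16864 <1
  x=-1.602: |R|=0.14388 <1
  x=-4.122: |R|=1.03004 >1
  x=-4.103: |R|=1.02542 >1
Stable set (-4.0000, 0).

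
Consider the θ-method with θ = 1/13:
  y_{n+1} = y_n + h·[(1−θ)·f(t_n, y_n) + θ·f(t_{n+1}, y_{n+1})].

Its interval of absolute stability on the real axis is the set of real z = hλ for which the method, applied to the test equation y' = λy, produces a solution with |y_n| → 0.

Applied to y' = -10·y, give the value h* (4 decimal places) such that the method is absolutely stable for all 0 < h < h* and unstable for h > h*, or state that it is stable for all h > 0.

(-2.3636,0); λ=-10 ⇒ h* = (26/11)/10 = 0.2364.

Set f=λy, z=hλ:
  y_{n+1} = y_n + z·[12/13·y_n + 1/13·y_{n+1}] ⇒ (1 − 1/13z)y_{n+1} = (1 + 12/13z)y_n
  R(z) = (1 + 12/13z)/(1 − 1/13z).

Need |R(x)|<1, x<0.
x=-0.99: |R|=0.0801
R=−1: 1+12/13x = −1+1/13x ⇒ -11/13x=2 ⇒ x=2/(-11/13)=-2.3636
Confirm numerically:
  x=-2.028: |R|=0.75433 <1
  x=-1.621: |R|=0.44128 <1
  x=-1.464: |R|=0.31582 <1
  x=-2.884: |R|=1.36036 >1
  x=-2.615: |R|=1.17707 >1
  x=-2.540: |R|=1.12484 >1
Interval (-2.3636, 0).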